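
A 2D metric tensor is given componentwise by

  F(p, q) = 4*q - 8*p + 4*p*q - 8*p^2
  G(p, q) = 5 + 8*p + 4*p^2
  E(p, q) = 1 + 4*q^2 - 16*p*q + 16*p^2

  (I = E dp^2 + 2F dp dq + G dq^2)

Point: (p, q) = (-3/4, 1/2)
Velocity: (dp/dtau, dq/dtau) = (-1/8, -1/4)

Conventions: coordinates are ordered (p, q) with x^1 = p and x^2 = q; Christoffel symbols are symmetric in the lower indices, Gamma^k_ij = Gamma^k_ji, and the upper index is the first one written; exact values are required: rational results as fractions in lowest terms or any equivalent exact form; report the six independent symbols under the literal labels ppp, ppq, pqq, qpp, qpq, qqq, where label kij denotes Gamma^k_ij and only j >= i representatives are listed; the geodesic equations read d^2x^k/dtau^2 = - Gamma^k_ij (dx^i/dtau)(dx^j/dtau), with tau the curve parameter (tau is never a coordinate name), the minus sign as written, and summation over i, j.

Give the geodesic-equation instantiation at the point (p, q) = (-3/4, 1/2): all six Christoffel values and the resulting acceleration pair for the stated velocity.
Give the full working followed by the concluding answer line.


E = 17, F = 2, G = 5/4 at the point
E_p = -32, E_q = 16, F_p = 6, F_q = 1, G_p = 2, G_q = 0
EG - F^2 = 69/4;  g^inv = (4/69) * [[5/4, -2], [-2, 17]]
first-kind symbols [ij,l] = (1/2)(d_i g_jl + d_j g_il - d_l g_ij): [pp,p] = E_p/2 = -16, [pp,q] = F_p - E_q/2 = -2, [pq,p] = E_q/2 = 8, [pq,q] = G_p/2 = 1, [qq,p] = F_q - G_p/2 = 0, [qq,q] = G_q/2 = 0
Gamma^p_ij = (G*[ij,p] - F*[ij,q])/(EG - F^2), Gamma^q_ij = (E*[ij,q] - F*[ij,p])/(EG - F^2)
Gamma_ppp = -64/69, Gamma_ppq = 32/69, Gamma_pqq = 0, Gamma_qpp = -8/69, Gamma_qpq = 4/69, Gamma_qqq = 0
d^2p/dtau^2 = -(Gamma_ppp*(-1/8)^2 + 2*Gamma_ppq*(-1/8)*(-1/4) + Gamma_pqq*(-1/4)^2) = -1/69
d^2q/dtau^2 = -(Gamma_qpp*(-1/8)^2 + 2*Gamma_qpq*(-1/8)*(-1/4) + Gamma_qqq*(-1/4)^2) = -1/552

Answer: Gamma_ppp = -64/69, Gamma_ppq = 32/69, Gamma_pqq = 0, Gamma_qpp = -8/69, Gamma_qpq = 4/69, Gamma_qqq = 0; accelerations (d^2p/dtau^2, d^2q/dtau^2) = (-1/69, -1/552)


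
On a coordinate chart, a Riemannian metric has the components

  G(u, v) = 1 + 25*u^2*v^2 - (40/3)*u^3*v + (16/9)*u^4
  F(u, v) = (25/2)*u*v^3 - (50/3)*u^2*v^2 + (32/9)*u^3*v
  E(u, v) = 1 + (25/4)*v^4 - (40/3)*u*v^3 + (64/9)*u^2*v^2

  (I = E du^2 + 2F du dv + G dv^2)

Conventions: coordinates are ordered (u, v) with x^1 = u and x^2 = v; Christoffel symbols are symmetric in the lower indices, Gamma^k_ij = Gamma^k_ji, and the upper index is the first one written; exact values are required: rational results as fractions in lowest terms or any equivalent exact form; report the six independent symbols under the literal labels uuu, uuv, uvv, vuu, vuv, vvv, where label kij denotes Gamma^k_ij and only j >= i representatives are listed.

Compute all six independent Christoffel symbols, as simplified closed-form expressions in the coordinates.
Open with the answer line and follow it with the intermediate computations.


Answer: Gamma_uuu = (256*u*v^2 - 240*v^3)/(64*u^4 - 480*u^3*v + 1156*u^2*v^2 - 480*u*v^3 + 225*v^4 + 36), Gamma_uuv = (256*u^2*v - 720*u*v^2 + 450*v^3)/(64*u^4 - 480*u^3*v + 1156*u^2*v^2 - 480*u*v^3 + 225*v^4 + 36), Gamma_uvv = (-480*u^2*v + 450*u*v^2)/(64*u^4 - 480*u^3*v + 1156*u^2*v^2 - 480*u*v^3 + 225*v^4 + 36), Gamma_vuu = (128*u^2*v - 480*u*v^2)/(64*u^4 - 480*u^3*v + 1156*u^2*v^2 - 480*u*v^3 + 225*v^4 + 36), Gamma_vuv = (128*u^3 - 720*u^2*v + 900*u*v^2)/(64*u^4 - 480*u^3*v + 1156*u^2*v^2 - 480*u*v^3 + 225*v^4 + 36), Gamma_vvv = (-240*u^3 + 900*u^2*v)/(64*u^4 - 480*u^3*v + 1156*u^2*v^2 - 480*u*v^3 + 225*v^4 + 36)

E = 1 + (25/4)*v^4 - (40/3)*u*v^3 + (64/9)*u^2*v^2; F = (25/2)*u*v^3 - (50/3)*u^2*v^2 + (32/9)*u^3*v; G = 1 + 25*u^2*v^2 - (40/3)*u^3*v + (16/9)*u^4
Gamma^k_ij = (1/2) g^{kl} (d_i g_jl + d_j g_il - d_l g_ij), with g^inv = (1/(EG-F^2)) [[G, -F], [-F, E]]
first partials: E_u = -(40/3)*v^3 + (128/9)*u*v^2, E_v = 25*v^3 - 40*u*v^2 + (128/9)*u^2*v, F_u = (25/2)*v^3 - (100/3)*u*v^2 + (32/3)*u^2*v, F_v = (75/2)*u*v^2 - (100/3)*u^2*v + (32/9)*u^3, G_u = 50*u*v^2 - 40*u^2*v + (64/9)*u^3, G_v = 50*u^2*v - (40/3)*u^3
D = EG - F^2 = 1 + (25/4)*v^4 - (40/3)*u*v^3 + (289/9)*u^2*v^2 - (40/3)*u^3*v + (16/9)*u^4
expanded: Gamma^u_uu = (G E_u - 2F F_u + F E_v)/(2D), Gamma^u_uv = (G E_v - F G_u)/(2D), Gamma^u_vv = (2G F_v - G G_u - F G_v)/(2D), Gamma^v_uu = (2E F_u - E E_v - F E_u)/(2D), Gamma^v_uv = (E G_u - F E_v)/(2D), Gamma^v_vv = (E G_v - 2F F_v + F G_u)/(2D); substitute and cancel common factors


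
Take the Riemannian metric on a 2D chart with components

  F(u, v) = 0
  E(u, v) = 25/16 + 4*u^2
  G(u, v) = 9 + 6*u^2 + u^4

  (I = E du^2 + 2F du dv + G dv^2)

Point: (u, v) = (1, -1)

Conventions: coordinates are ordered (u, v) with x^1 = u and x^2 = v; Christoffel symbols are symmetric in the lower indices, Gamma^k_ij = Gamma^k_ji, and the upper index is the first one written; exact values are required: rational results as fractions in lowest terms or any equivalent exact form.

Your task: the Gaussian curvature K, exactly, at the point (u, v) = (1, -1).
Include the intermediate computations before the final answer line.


E = 89/16, F = 0, G = 16, EG - F^2 = 89 at the point
E_u = 8, E_v = 0, F_u = 0, F_v = 0, G_u = 16, G_v = 0
E_vv = 0, F_uv = 0, G_uu = 24
Evaluate Brioschi's two determinant matrices M1, M2 and divide by (EG - F^2)^2.
M1 = [[-E_vv/2 + F_uv - G_uu/2, E_u/2, F_u - E_v/2], [F_v - G_u/2, E, F], [G_v/2, F, G]] = [[-12, 4, 0], [-8, 89/16, 0], [0, 0, 16]]; det M1 = -556
M2 = [[0, E_v/2, G_u/2], [E_v/2, E, F], [G_u/2, F, G]] = [[0, 0, 8], [0, 89/16, 0], [8, 0, 16]]; det M2 = -356
det M1 - det M2 = -200; K = -200 / (89)^2 = -200/7921

Answer: K = -200/7921


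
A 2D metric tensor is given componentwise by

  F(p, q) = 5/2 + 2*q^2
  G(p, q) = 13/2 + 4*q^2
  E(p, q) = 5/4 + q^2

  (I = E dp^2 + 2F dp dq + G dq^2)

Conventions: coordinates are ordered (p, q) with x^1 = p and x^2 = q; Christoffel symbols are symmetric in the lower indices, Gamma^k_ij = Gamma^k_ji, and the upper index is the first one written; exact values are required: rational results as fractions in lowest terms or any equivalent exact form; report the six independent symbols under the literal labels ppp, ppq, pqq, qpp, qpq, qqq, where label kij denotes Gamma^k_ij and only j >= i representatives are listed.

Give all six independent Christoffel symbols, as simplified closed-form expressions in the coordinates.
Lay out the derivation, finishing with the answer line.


E = 5/4 + q^2; F = 5/2 + 2*q^2; G = 13/2 + 4*q^2
Gamma^k_ij = (1/2) g^{kl} (d_i g_jl + d_j g_il - d_l g_ij), with g^inv = (1/(EG-F^2)) [[G, -F], [-F, E]]
first partials: E_p = 0, E_q = 2*q, F_p = 0, F_q = 4*q, G_p = 0, G_q = 8*q
D = EG - F^2 = 15/8 + (3/2)*q^2
expanded: Gamma^p_pp = (G E_p - 2F F_p + F E_q)/(2D), Gamma^p_pq = (G E_q - F G_p)/(2D), Gamma^p_qq = (2G F_q - G G_p - F G_q)/(2D), Gamma^q_pp = (2E F_p - E E_q - F E_p)/(2D), Gamma^q_pq = (E G_p - F E_q)/(2D), Gamma^q_qq = (E G_q - 2F F_q + F G_p)/(2D); substitute and cancel common factors

Answer: Gamma_ppp = 4*q/3, Gamma_ppq = (32*q^3 + 52*q)/(12*q^2 + 15), Gamma_pqq = (64*q^3 + 128*q)/(12*q^2 + 15), Gamma_qpp = -2*q/3, Gamma_qpq = -4*q/3, Gamma_qqq = -8*q/3


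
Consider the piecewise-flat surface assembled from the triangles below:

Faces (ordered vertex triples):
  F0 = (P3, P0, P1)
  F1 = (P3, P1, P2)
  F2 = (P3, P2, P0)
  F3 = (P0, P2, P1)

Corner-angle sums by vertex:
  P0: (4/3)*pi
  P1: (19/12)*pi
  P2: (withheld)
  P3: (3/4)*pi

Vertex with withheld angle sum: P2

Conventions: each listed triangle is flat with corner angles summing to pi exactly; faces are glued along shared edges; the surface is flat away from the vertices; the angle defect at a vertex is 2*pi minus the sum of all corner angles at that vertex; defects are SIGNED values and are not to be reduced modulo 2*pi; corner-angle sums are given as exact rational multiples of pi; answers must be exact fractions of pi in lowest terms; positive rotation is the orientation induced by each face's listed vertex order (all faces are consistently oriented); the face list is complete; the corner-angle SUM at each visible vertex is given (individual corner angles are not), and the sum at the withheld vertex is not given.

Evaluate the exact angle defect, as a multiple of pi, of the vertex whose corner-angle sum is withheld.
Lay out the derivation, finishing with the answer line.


V = 4, E = 6, F = 4; chi = V - E + F = 2
Gauss-Bonnet: total defect = 2*pi*chi = 4*pi; visible defects sum to (7/3)*pi

Answer: defect(P2) = (5/3)*pi


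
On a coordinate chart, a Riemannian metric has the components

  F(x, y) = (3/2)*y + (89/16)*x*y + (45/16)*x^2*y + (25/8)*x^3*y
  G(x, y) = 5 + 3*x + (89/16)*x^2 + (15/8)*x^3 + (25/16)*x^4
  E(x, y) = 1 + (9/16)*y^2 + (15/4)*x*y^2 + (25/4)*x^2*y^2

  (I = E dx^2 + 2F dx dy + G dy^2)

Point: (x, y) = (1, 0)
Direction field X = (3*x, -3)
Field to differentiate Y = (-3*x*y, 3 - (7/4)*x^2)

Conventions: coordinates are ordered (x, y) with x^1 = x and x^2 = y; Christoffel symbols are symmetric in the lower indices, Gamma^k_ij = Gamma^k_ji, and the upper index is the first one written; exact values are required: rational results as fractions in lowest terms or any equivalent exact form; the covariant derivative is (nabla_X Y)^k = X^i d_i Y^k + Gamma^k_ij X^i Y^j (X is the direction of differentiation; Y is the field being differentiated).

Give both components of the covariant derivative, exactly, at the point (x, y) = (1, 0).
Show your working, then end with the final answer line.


E = 1, F = 0, G = 17 at the point
E_x = 0, E_y = 0, F_x = 0, F_y = 13, G_x = 26, G_y = 0
EG - F^2 = 17;  g^inv = (1/17) * [[17, 0], [0, 1]]
first-kind symbols [ij,l] = (1/2)(d_i g_jl + d_j g_il - d_l g_ij): [xx,x] = E_x/2 = 0, [xx,y] = F_x - E_y/2 = 0, [xy,x] = E_y/2 = 0, [xy,y] = G_x/2 = 13, [yy,x] = F_y - G_x/2 = 0, [yy,y] = G_y/2 = 0
Gamma^x_ij = (G*[ij,x] - F*[ij,y])/(EG - F^2), Gamma^y_ij = (E*[ij,y] - F*[ij,x])/(EG - F^2)
Gamma_xxx = 0, Gamma_xxy = 0, Gamma_xyy = 0, Gamma_yxx = 0, Gamma_yxy = 13/17, Gamma_yyy = 0
X = (3, -3), Y = (0, 5/4) at the point

Answer: (nabla_X Y)^x = 9, (nabla_X Y)^y = -519/68


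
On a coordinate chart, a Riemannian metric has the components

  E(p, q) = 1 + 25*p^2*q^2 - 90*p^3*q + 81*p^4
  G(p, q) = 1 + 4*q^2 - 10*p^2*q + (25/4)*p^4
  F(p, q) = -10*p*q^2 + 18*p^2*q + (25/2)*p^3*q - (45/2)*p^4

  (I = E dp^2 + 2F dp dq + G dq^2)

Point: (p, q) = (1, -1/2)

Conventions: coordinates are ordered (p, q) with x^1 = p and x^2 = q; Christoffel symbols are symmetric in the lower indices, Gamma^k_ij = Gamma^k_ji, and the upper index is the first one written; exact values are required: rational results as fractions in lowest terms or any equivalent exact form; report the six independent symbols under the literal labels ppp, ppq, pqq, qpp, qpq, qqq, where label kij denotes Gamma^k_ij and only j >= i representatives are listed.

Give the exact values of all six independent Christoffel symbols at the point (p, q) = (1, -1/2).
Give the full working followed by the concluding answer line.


E = 533/4, F = -161/4, G = 53/4 at the point
E_p = 943/2, E_q = -115, F_p = -517/4, F_q = 81/2, G_p = 35, G_q = -14
EG - F^2 = 291/2;  g^inv = (2/291) * [[53/4, 161/4], [161/4, 533/4]]
first-kind symbols [ij,l] = (1/2)(d_i g_jl + d_j g_il - d_l g_ij): [pp,p] = E_p/2 = 943/4, [pp,q] = F_p - E_q/2 = -287/4, [pq,p] = E_q/2 = -115/2, [pq,q] = G_p/2 = 35/2, [qq,p] = F_q - G_p/2 = 23, [qq,q] = G_q/2 = -7
Gamma^p_ij = (G*[ij,p] - F*[ij,q])/(EG - F^2), Gamma^q_ij = (E*[ij,q] - F*[ij,p])/(EG - F^2)

Answer: Gamma_ppp = 943/582, Gamma_ppq = -115/291, Gamma_pqq = 46/291, Gamma_qpp = -287/582, Gamma_qpq = 35/291, Gamma_qqq = -14/291


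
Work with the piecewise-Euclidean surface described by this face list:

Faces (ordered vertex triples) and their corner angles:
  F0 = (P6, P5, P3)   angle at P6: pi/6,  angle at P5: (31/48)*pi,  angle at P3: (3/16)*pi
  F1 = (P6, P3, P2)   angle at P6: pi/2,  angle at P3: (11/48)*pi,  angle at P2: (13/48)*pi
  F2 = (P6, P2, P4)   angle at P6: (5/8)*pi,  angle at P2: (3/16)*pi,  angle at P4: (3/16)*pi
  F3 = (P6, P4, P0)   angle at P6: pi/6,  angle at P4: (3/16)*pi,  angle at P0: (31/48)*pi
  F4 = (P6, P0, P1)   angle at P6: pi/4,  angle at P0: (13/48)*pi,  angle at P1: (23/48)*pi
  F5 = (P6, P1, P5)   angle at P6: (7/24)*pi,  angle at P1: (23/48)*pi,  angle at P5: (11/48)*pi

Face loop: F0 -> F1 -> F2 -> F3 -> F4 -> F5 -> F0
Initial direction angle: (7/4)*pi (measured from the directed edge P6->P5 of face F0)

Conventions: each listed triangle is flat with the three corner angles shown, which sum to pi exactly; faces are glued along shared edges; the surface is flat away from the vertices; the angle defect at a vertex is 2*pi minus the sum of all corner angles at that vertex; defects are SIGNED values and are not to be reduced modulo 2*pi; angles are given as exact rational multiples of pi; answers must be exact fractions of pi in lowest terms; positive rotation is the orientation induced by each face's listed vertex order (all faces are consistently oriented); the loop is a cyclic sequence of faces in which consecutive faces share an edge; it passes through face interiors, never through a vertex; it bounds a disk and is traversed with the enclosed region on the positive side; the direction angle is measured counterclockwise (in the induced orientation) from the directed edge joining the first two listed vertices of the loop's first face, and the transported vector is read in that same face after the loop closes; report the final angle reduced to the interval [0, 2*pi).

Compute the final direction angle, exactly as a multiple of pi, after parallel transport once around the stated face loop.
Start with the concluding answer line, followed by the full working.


Answer: final direction angle = (7/4)*pi

enclosed vertex P6: corner angles sum to 2*pi, defect = 2*pi - 2*pi = 0
the final direction is the initial angle plus the enclosed defects, taken mod 2*pi in the induced orientation
final angle = (7/4)*pi + 0 = (7/4)*pi (mod 2*pi)


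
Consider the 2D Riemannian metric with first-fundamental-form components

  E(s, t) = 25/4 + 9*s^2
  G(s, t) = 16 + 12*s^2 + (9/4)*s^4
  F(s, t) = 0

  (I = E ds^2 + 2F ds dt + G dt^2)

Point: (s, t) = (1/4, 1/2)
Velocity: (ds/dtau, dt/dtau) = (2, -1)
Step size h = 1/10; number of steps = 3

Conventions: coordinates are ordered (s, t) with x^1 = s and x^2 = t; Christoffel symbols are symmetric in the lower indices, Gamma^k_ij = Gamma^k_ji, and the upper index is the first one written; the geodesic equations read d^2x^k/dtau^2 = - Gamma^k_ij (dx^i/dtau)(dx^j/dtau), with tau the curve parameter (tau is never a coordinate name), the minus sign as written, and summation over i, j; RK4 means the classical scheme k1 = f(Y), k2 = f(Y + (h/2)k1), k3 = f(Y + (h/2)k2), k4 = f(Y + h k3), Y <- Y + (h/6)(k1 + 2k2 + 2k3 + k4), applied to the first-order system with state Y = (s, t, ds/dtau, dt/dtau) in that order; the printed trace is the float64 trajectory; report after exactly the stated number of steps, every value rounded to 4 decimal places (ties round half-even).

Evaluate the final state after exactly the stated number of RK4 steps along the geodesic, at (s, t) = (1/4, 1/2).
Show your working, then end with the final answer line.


f(Y) = (ds/dtau, dt/dtau, -Gamma^s_ij Y'^i Y'^j, -Gamma^t_ij Y'^i Y'^j) with the Gammas evaluated at the stage position; h = 0.100000; intermediate values shown to 6 dp
step 0: s = 0.2500, t = 0.5000, ds/dtau = 2.0000, dt/dtau = -1.0000
step 1:
  k1: at (s, t) = (0.250000, 0.500000), (ds/dtau, dt/dtau) = (2.000000, -1.000000); Gamma_sss = 0.330275, Gamma_sst = 0.000000, Gamma_stt = -0.450688, Gamma_tss = 0.000000, Gamma_tst = 0.183206, Gamma_ttt = 0.000000; k1 = (2.000000, -1.000000, -0.870413, 0.732824)
  k2: at (s, t) = (0.350000, 0.450000), (ds/dtau, dt/dtau) = (1.956479, -0.963359); Gamma_sss = 0.428426, Gamma_sst = 0.000000, Gamma_stt = -0.597475, Gamma_tss = 0.000000, Gamma_tst = 0.250971, Gamma_ttt = 0.000000; k2 = (1.956479, -0.963359, -1.085440, 0.946056)
  k3: at (s, t) = (0.347824, 0.451832), (ds/dtau, dt/dtau) = (1.945728, -0.952697); Gamma_sss = 0.426555, Gamma_sst = 0.000000, Gamma_stt = -0.594543, Gamma_tss = 0.000000, Gamma_tst = 0.249547, Gamma_ttt = 0.000000; k3 = (1.945728, -0.952697, -1.075250, 0.925164)
  k4: at (s, t) = (0.444573, 0.404730), (ds/dtau, dt/dtau) = (1.892475, -0.907484); Gamma_sss = 0.498350, Gamma_sst = 0.000000, Gamma_stt = -0.713715, Gamma_tss = 0.000000, Gamma_tst = 0.310422, Gamma_ttt = 0.000000; k4 = (1.892475, -0.907484, -1.197058, 1.066232)
  Y <- Y + (h/6)(k1 + 2k2 + 2k3 + k4): s = 0.4449, t = 0.4043, ds/dtau = 1.8935, dt/dtau = -0.9076
step 2:
  k1: at (s, t) = (0.444948, 0.404340), (ds/dtau, dt/dtau) = (1.893519, -0.907642); Gamma_sss = 0.498584, Gamma_sst = 0.000000, Gamma_stt = -0.714133, Gamma_tss = 0.000000, Gamma_tst = 0.310648, Gamma_ttt = 0.000000; k1 = (1.893519, -0.907642, -1.199318, 1.067782)
  k2: at (s, t) = (0.539624, 0.358958), (ds/dtau, dt/dtau) = (1.833553, -0.854253); Gamma_sss = 0.547487, Gamma_sst = 0.000000, Gamma_stt = -0.809695, Gamma_tss = 0.000000, Gamma_tst = 0.364875, Gamma_ttt = 0.000000; k2 = (1.833553, -0.854253, -1.249732, 1.143019)
  k3: at (s, t) = (0.536626, 0.361627), (ds/dtau, dt/dtau) = (1.831033, -0.850491); Gamma_sss = 0.546233, Gamma_sst = 0.000000, Gamma_stt = -0.806959, Gamma_tss = 0.000000, Gamma_tst = 0.363244, Gamma_ttt = 0.000000; k3 = (1.831033, -0.850491, -1.247643, 1.131341)
  k4: at (s, t) = (0.628051, 0.319291), (ds/dtau, dt/dtau) = (1.768755, -0.794508); Gamma_sss = 0.576780, Gamma_sst = 0.000000, Gamma_stt = -0.882795, Gamma_tss = 0.000000, Gamma_tst = 0.410342, Gamma_ttt = 0.000000; k4 = (1.768755, -0.794508, -1.247194, 1.153297)
  Y <- Y + (h/6)(k1 + 2k2 + 2k3 + k4): s = 0.6281, t = 0.3191, ds/dtau = 1.7695, dt/dtau = -0.7948
step 3:
  k1: at (s, t) = (0.628139, 0.319146), (ds/dtau, dt/dtau) = (1.769498, -0.794812); Gamma_sss = 0.576802, Gamma_sst = 0.000000, Gamma_stt = -0.882860, Gamma_tss = 0.000000, Gamma_tst = 0.410384, Gamma_ttt = 0.000000; k1 = (1.769498, -0.794812, -1.248312, 1.154343)
  k2: at (s, t) = (0.716614, 0.279406), (ds/dtau, dt/dtau) = (1.707082, -0.737095); Gamma_sss = 0.593233, Gamma_sst = 0.000000, Gamma_stt = -0.943301, Gamma_tss = 0.000000, Gamma_tst = 0.450672, Gamma_ttt = 0.000000; k2 = (1.707082, -0.737095, -1.216256, 1.134144)
  k3: at (s, t) = (0.713493, 0.282291), (ds/dtau, dt/dtau) = (1.708685, -0.738105); Gamma_sss = 0.592840, Gamma_sst = 0.000000, Gamma_stt = -0.941353, Gamma_tss = 0.000000, Gamma_tst = 0.449340, Gamma_ttt = 0.000000; k3 = (1.708685, -0.738105, -1.218012, 1.133404)
  k4: at (s, t) = (0.799007, 0.245336), (ds/dtau, dt/dtau) = (1.647697, -0.681471); Gamma_sss = 0.599470, Gamma_sst = 0.000000, Gamma_stt = -0.990647, Gamma_tss = 0.000000, Gamma_tst = 0.483503, Gamma_ttt = 0.000000; k4 = (1.647697, -0.681471, -1.167443, 1.085810)
  Y <- Y + (h/6)(k1 + 2k2 + 2k3 + k4): s = 0.7990, t = 0.2454, ds/dtau = 1.6481, dt/dtau = -0.6819

Answer: s = 0.7990, t = 0.2454, ds/dtau = 1.6481, dt/dtau = -0.6819


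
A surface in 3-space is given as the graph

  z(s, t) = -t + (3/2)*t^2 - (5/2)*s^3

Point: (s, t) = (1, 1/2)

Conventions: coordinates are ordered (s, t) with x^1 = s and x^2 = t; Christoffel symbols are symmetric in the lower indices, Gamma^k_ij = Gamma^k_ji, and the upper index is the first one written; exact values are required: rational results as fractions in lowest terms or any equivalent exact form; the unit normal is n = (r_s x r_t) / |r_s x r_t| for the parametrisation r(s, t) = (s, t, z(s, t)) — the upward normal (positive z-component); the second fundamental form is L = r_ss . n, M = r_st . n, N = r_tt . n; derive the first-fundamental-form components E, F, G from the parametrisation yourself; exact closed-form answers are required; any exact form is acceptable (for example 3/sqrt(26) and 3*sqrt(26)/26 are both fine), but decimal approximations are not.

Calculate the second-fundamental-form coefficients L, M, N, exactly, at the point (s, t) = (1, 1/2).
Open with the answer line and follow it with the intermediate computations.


Answer: L = -3*sqrt(230)/23, M = 0, N = 3*sqrt(230)/115

z_s = -15/2, z_t = 1/2, z_ss = -15, z_st = 0, z_tt = 3
E = 229/4, F = -15/4, G = 5/4; answer radicand W^2 = 115/2
unnormalised second-form numerators: l = -15, m = 0, n = 3; L = l/sqrt(115/2), and similarly M = m/sqrt(W^2), N = n/sqrt(W^2)


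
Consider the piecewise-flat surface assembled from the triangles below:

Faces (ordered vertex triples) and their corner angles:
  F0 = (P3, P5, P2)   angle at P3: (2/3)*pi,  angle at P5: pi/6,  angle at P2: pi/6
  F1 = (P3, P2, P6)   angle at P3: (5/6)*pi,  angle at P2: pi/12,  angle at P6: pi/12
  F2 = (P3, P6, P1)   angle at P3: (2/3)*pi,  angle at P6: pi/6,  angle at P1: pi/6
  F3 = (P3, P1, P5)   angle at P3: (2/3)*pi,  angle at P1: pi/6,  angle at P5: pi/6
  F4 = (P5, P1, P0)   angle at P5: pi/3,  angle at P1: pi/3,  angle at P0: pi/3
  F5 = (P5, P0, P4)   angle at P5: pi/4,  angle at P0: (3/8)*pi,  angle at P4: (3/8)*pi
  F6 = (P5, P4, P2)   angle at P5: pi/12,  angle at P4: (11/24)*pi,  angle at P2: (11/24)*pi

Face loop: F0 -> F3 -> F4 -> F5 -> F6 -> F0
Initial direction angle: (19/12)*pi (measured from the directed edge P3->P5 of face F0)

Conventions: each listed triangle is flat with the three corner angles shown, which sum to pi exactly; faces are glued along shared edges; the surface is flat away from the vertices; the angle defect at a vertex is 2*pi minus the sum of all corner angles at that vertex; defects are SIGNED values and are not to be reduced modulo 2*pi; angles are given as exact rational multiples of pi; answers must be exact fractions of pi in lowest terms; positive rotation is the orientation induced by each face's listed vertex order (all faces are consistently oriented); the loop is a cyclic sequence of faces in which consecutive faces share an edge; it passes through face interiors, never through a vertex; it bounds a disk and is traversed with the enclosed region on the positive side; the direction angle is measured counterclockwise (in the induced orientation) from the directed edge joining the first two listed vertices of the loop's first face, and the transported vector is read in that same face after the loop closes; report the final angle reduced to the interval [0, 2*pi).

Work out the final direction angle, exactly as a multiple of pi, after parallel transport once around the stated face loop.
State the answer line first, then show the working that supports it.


Answer: final direction angle = (7/12)*pi

enclosed vertex P5: corner angles sum to pi, defect = 2*pi - pi = pi
summing the enclosed defects onto the initial angle, mod 2*pi in the induced orientation:
final angle = (19/12)*pi + pi = (7/12)*pi (mod 2*pi)


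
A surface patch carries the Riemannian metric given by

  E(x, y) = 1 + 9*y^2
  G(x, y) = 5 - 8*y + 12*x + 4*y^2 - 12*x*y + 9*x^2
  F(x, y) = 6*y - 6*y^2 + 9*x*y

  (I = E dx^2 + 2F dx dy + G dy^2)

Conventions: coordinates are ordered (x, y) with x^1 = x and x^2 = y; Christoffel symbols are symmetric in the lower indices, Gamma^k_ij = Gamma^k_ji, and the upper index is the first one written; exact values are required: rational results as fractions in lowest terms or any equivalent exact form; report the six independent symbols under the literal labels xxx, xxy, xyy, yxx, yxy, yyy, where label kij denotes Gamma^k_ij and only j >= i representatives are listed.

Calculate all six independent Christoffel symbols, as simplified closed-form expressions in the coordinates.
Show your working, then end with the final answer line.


E = 1 + 9*y^2; F = 6*y - 6*y^2 + 9*x*y; G = 5 - 8*y + 12*x + 4*y^2 - 12*x*y + 9*x^2
Gamma^k_ij = (1/2) g^{kl} (d_i g_jl + d_j g_il - d_l g_ij), with g^inv = (1/(EG-F^2)) [[G, -F], [-F, E]]
first partials: E_x = 0, E_y = 18*y, F_x = 9*y, F_y = 6 - 12*y + 9*x, G_x = 12 - 12*y + 18*x, G_y = -8 + 8*y - 12*x
D = EG - F^2 = 5 - 8*y + 12*x + 13*y^2 - 12*x*y + 9*x^2
expanded: Gamma^x_xx = (G E_x - 2F F_x + F E_y)/(2D), Gamma^x_xy = (G E_y - F G_x)/(2D), Gamma^x_yy = (2G F_y - G G_x - F G_y)/(2D), Gamma^y_xx = (2E F_x - E E_y - F E_x)/(2D), Gamma^y_xy = (E G_x - F E_y)/(2D), Gamma^y_yy = (E G_y - 2F F_y + F G_x)/(2D); substitute and cancel common factors

Answer: Gamma_xxx = 0, Gamma_xxy = 9*y/(9*x^2 - 12*x*y + 12*x + 13*y^2 - 8*y + 5), Gamma_xyy = -6*y/(9*x^2 - 12*x*y + 12*x + 13*y^2 - 8*y + 5), Gamma_yxx = 0, Gamma_yxy = (9*x - 6*y + 6)/(9*x^2 - 12*x*y + 12*x + 13*y^2 - 8*y + 5), Gamma_yyy = (-6*x + 4*y - 4)/(9*x^2 - 12*x*y + 12*x + 13*y^2 - 8*y + 5)


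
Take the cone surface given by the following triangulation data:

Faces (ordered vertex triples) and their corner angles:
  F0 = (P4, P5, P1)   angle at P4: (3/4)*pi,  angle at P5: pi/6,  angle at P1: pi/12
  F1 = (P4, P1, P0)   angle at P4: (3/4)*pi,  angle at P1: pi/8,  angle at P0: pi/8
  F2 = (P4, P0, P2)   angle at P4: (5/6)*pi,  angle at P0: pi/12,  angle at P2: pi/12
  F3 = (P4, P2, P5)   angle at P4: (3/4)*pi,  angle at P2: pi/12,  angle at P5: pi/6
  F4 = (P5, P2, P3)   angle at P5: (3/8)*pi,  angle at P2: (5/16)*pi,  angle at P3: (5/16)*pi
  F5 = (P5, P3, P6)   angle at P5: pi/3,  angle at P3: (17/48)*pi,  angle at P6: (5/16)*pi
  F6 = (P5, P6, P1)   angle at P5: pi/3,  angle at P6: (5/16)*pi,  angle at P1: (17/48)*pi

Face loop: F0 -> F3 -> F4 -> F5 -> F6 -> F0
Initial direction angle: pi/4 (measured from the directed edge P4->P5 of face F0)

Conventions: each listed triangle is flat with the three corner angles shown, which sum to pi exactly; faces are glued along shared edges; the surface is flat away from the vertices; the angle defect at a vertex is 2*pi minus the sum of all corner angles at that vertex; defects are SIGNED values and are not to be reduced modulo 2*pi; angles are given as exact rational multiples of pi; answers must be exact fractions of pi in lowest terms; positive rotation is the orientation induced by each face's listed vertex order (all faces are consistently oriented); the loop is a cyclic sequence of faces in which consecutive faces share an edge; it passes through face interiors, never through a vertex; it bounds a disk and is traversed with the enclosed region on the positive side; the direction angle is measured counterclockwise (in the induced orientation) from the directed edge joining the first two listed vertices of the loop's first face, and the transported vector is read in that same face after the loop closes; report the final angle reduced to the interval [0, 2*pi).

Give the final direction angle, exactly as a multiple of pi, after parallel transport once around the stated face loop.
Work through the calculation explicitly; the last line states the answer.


enclosed vertex P5: corner angles sum to (11/8)*pi, defect = 2*pi - (11/8)*pi = (5/8)*pi
the final direction is the initial angle plus the enclosed defects, taken mod 2*pi in the induced orientation
final angle = pi/4 + (5/8)*pi = (7/8)*pi (mod 2*pi)

Answer: final direction angle = (7/8)*pi


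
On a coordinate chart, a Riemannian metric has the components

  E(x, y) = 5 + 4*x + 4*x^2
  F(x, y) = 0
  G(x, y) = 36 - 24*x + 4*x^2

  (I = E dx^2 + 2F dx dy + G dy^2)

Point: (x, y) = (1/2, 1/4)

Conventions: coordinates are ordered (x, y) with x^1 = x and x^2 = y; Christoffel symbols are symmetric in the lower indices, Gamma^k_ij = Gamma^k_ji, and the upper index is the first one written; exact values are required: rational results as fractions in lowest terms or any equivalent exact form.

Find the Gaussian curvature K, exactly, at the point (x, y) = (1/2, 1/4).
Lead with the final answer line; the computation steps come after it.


Answer: K = -1/40

E = 8, F = 0, G = 25, EG - F^2 = 200 at the point
E_x = 8, E_y = 0, F_x = 0, F_y = 0, G_x = -20, G_y = 0
E_yy = 0, F_xy = 0, G_xx = 8
Compute both Brioschi determinants and normalise by (EG - F^2)^2.
M1 = [[-E_yy/2 + F_xy - G_xx/2, E_x/2, F_x - E_y/2], [F_y - G_x/2, E, F], [G_y/2, F, G]] = [[-4, 4, 0], [10, 8, 0], [0, 0, 25]]; det M1 = -1800
M2 = [[0, E_y/2, G_x/2], [E_y/2, E, F], [G_x/2, F, G]] = [[0, 0, -10], [0, 8, 0], [-10, 0, 25]]; det M2 = -800
det M1 - det M2 = -1000; K = -1000 / (200)^2 = -1/40


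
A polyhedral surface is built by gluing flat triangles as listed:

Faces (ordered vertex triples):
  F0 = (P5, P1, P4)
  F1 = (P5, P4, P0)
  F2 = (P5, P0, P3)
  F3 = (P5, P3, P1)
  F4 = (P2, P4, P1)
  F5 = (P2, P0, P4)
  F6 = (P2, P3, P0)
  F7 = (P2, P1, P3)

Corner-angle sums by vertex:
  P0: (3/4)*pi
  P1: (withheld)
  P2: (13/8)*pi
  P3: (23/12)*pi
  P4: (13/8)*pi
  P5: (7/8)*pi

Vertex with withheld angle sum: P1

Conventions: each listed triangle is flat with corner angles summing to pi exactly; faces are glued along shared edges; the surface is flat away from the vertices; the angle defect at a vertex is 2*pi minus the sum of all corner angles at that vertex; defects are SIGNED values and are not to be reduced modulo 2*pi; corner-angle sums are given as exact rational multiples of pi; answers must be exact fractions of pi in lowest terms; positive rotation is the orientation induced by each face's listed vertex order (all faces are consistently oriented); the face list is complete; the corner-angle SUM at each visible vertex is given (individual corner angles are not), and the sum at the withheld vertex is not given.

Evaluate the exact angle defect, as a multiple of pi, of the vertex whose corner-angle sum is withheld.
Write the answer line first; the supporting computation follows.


Answer: defect(P1) = (19/24)*pi

V = 6, E = 12, F = 8; chi = V - E + F = 2
Gauss-Bonnet: total defect = 2*pi*chi = 4*pi; visible defects sum to (77/24)*pi


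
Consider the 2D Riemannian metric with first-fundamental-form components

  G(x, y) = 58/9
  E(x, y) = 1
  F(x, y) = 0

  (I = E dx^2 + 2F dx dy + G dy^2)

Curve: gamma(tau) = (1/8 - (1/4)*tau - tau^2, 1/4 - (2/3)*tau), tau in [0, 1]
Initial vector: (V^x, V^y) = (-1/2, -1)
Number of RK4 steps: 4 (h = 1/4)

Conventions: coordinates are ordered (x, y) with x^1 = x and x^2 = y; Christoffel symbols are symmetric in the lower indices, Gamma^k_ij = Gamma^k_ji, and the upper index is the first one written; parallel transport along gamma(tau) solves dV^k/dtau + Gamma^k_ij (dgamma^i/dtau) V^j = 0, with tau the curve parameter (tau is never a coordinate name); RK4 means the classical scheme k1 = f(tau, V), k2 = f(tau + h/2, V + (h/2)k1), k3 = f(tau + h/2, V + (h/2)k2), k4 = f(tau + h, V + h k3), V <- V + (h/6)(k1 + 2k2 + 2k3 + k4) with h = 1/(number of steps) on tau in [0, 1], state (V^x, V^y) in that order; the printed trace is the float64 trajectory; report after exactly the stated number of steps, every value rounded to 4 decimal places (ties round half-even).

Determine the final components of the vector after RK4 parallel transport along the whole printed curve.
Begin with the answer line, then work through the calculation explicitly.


Answer: V^x = -0.5000, V^y = -1.0000

gamma'(tau) = (-1/4 - 2*tau, -2/3); f(tau, V)^k = -Gamma^k_ij(gamma(tau)) gamma'^i(tau) V^j; h = 1/4; intermediate values shown to 6 dp
curve data and Christoffel symbols at the stage parameters:
  tau = 0.000000: gamma = (0.125000, 0.250000), gamma' = (-0.250000, -0.666667); Gamma_xxx = 0.000000, Gamma_xxy = 0.000000, Gamma_xyy = 0.000000, Gamma_yxx = 0.000000, Gamma_yxy = 0.000000, Gamma_yyy = 0.000000
  tau = 0.125000: gamma = (0.078125, 0.166667), gamma' = (-0.500000, -0.666667); Gamma_xxx = 0.000000, Gamma_xxy = 0.000000, Gamma_xyy = 0.000000, Gamma_yxx = 0.000000, Gamma_yxy = 0.000000, Gamma_yyy = 0.000000
  tau = 0.250000: gamma = (0.000000, 0.083333), gamma' = (-0.750000, -0.666667); Gamma_xxx = 0.000000, Gamma_xxy = 0.000000, Gamma_xyy = 0.000000, Gamma_yxx = 0.000000, Gamma_yxy = 0.000000, Gamma_yyy = 0.000000
  tau = 0.375000: gamma = (-0.109375, 0.000000), gamma' = (-1.000000, -0.666667); Gamma_xxx = 0.000000, Gamma_xxy = 0.000000, Gamma_xyy = 0.000000, Gamma_yxx = 0.000000, Gamma_yxy = 0.000000, Gamma_yyy = 0.000000
  tau = 0.500000: gamma = (-0.250000, -0.083333), gamma' = (-1.250000, -0.666667); Gamma_xxx = 0.000000, Gamma_xxy = 0.000000, Gamma_xyy = 0.000000, Gamma_yxx = 0.000000, Gamma_yxy = 0.000000, Gamma_yyy = 0.000000
  tau = 0.625000: gamma = (-0.421875, -0.166667), gamma' = (-1.500000, -0.666667); Gamma_xxx = 0.000000, Gamma_xxy = 0.000000, Gamma_xyy = 0.000000, Gamma_yxx = 0.000000, Gamma_yxy = 0.000000, Gamma_yyy = 0.000000
  tau = 0.750000: gamma = (-0.625000, -0.250000), gamma' = (-1.750000, -0.666667); Gamma_xxx = 0.000000, Gamma_xxy = 0.000000, Gamma_xyy = 0.000000, Gamma_yxx = 0.000000, Gamma_yxy = 0.000000, Gamma_yyy = 0.000000
  tau = 0.875000: gamma = (-0.859375, -0.333333), gamma' = (-2.000000, -0.666667); Gamma_xxx = 0.000000, Gamma_xxy = 0.000000, Gamma_xyy = 0.000000, Gamma_yxx = 0.000000, Gamma_yxy = 0.000000, Gamma_yyy = 0.000000
  tau = 1.000000: gamma = (-1.125000, -0.416667), gamma' = (-2.250000, -0.666667); Gamma_xxx = 0.000000, Gamma_xxy = 0.000000, Gamma_xyy = 0.000000, Gamma_yxx = 0.000000, Gamma_yxy = 0.000000, Gamma_yyy = 0.000000
step 0: V^x = -0.5000, V^y = -1.0000
step 1: k1 = (0.000000, 0.000000), k2 = (0.000000, 0.000000), k3 = (0.000000, 0.000000), k4 = (0.000000, 0.000000); V <- V + (h/6)(k1 + 2k2 + 2k3 + k4): V^x = -0.5000, V^y = -1.0000
step 2: k1 = (0.000000, 0.000000), k2 = (0.000000, 0.000000), k3 = (0.000000, 0.000000), k4 = (0.000000, 0.000000); V <- V + (h/6)(k1 + 2k2 + 2k3 + k4): V^x = -0.5000, V^y = -1.0000
step 3: k1 = (0.000000, 0.000000), k2 = (0.000000, 0.000000), k3 = (0.000000, 0.000000), k4 = (0.000000, 0.000000); V <- V + (h/6)(k1 + 2k2 + 2k3 + k4): V^x = -0.5000, V^y = -1.0000
step 4: k1 = (0.000000, 0.000000), k2 = (0.000000, 0.000000), k3 = (0.000000, 0.000000), k4 = (0.000000, 0.000000); V <- V + (h/6)(k1 + 2k2 + 2k3 + k4): V^x = -0.5000, V^y = -1.0000


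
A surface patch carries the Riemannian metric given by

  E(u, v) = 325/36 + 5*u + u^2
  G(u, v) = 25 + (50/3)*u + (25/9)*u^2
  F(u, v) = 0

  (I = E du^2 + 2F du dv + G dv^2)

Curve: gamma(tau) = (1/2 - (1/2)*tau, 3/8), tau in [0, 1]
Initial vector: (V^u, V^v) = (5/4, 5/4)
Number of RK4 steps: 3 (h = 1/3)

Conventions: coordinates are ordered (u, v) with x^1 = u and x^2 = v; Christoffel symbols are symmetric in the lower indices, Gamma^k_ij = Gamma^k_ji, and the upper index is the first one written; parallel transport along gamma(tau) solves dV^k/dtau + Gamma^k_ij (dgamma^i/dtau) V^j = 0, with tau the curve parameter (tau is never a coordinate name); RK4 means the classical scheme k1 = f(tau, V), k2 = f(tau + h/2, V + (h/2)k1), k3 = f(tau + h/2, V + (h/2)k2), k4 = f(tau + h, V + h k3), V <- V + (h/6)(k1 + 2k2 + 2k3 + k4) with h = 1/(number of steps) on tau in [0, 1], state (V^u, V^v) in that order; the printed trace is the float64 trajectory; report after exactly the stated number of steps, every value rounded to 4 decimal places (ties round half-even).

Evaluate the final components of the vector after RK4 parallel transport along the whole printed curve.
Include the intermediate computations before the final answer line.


gamma'(tau) = (-1/2, 0); f(tau, V)^k = -Gamma^k_ij(gamma(tau)) gamma'^i(tau) V^j; h = 1/3; intermediate values shown to 6 dp
curve data and Christoffel symbols at the stage parameters:
  tau = 0.000000: gamma = (0.500000, 0.375000), gamma' = (-0.500000, 0.000000); Gamma_uuu = 0.254717, Gamma_uuv = 0.000000, Gamma_uvv = -0.825472, Gamma_vuu = 0.000000, Gamma_vuv = 0.285714, Gamma_vvv = 0.000000
  tau = 0.166667: gamma = (0.416667, 0.375000), gamma' = (-0.500000, 0.000000); Gamma_uuu = 0.258462, Gamma_uuv = 0.000000, Gamma_uvv = -0.841026, Gamma_vuu = 0.000000, Gamma_vuv = 0.292683, Gamma_vvv = 0.000000
  tau = 0.333333: gamma = (0.333333, 0.375000), gamma' = (-0.500000, 0.000000); Gamma_uuu = 0.262211, Gamma_uuv = 0.000000, Gamma_uvv = -0.856898, Gamma_vuu = 0.000000, Gamma_vuv = 0.300000, Gamma_vvv = 0.000000
  tau = 0.500000: gamma = (0.250000, 0.375000), gamma' = (-0.500000, 0.000000); Gamma_uuu = 0.265950, Gamma_uuv = 0.000000, Gamma_uvv = -0.873069, Gamma_vuu = 0.000000, Gamma_vuv = 0.307692, Gamma_vvv = 0.000000
  tau = 0.666667: gamma = (0.166667, 0.375000), gamma' = (-0.500000, 0.000000); Gamma_uuu = 0.269663, Gamma_uuv = 0.000000, Gamma_uvv = -0.889513, Gamma_vuu = 0.000000, Gamma_vuv = 0.315789, Gamma_vvv = 0.000000
  tau = 0.833333: gamma = (0.083333, 0.375000), gamma' = (-0.500000, 0.000000); Gamma_uuu = 0.273328, Gamma_uuv = 0.000000, Gamma_uvv = -0.906196, Gamma_vuu = 0.000000, Gamma_vuv = 0.324324, Gamma_vvv = 0.000000
  tau = 1.000000: gamma = (0.000000, 0.375000), gamma' = (-0.500000, 0.000000); Gamma_uuu = 0.276923, Gamma_uuv = 0.000000, Gamma_uvv = -0.923077, Gamma_vuu = 0.000000, Gamma_vuv = 0.333333, Gamma_vvv = 0.000000
step 0: V^u = 1.2500, V^v = 1.2500
step 1: k1 = (0.159198, 0.178571), k2 = (0.164967, 0.187282), k3 = (0.165092, 0.187495), k4 = (0.171097, 0.196875); V <- V + (h/6)(k1 + 2k2 + 2k3 + k4): V^u = 1.3050, V^v = 1.3125
step 2: k1 = (0.171096, 0.196875), k2 = (0.177328, 0.206971), k3 = (0.177466, 0.207230), k4 = (0.183934, 0.218144); V <- V + (h/6)(k1 + 2k2 + 2k3 + k4): V^u = 1.3642, V^v = 1.3816
step 3: k1 = (0.183933, 0.218144), k2 = (0.190622, 0.229936), k3 = (0.190775, 0.230254), k4 = (0.197690, 0.243055); V <- V + (h/6)(k1 + 2k2 + 2k3 + k4): V^u = 1.4277, V^v = 1.4583

Answer: V^u = 1.4277, V^v = 1.4583


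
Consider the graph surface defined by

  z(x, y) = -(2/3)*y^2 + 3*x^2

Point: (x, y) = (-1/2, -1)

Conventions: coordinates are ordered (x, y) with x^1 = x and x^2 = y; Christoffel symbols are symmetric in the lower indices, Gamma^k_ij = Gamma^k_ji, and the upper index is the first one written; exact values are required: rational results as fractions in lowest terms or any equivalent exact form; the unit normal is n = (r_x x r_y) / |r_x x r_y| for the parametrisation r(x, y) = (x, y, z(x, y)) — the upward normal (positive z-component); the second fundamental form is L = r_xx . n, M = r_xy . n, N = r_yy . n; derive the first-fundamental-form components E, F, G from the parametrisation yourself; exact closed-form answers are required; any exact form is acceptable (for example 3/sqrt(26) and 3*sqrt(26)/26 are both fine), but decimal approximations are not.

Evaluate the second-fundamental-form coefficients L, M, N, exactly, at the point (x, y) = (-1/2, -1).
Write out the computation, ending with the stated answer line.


z_x = -3, z_y = 4/3, z_xx = 6, z_xy = 0, z_yy = -4/3
E = 10, F = -4, G = 25/9; answer radicand W^2 = 106/9
unnormalised second-form numerators: l = 6, m = 0, n = -4/3; L = l/sqrt(106/9), and similarly M = m/sqrt(W^2), N = n/sqrt(W^2)

Answer: L = 9*sqrt(106)/53, M = 0, N = -2*sqrt(106)/53


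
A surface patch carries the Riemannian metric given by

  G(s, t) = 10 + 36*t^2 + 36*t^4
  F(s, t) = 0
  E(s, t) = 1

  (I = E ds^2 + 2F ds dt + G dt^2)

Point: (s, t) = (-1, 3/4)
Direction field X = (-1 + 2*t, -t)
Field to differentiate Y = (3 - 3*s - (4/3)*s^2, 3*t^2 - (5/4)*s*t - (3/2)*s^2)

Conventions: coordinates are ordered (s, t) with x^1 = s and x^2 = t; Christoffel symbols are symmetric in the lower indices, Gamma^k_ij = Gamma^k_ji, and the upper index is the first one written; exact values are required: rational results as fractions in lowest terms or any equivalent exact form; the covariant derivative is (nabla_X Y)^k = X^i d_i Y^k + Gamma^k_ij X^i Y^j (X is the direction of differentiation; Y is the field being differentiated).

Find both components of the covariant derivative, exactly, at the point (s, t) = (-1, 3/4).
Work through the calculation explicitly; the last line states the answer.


E = 1, F = 0, G = 2665/64 at the point
E_s = 0, E_t = 0, F_s = 0, F_t = 0, G_s = 0, G_t = 459/4
EG - F^2 = 2665/64;  g^inv = (64/2665) * [[2665/64, 0], [0, 1]]
first-kind symbols [ij,l] = (1/2)(d_i g_jl + d_j g_il - d_l g_ij): [ss,s] = E_s/2 = 0, [ss,t] = F_s - E_t/2 = 0, [st,s] = E_t/2 = 0, [st,t] = G_s/2 = 0, [tt,s] = F_t - G_s/2 = 0, [tt,t] = G_t/2 = 459/8
Gamma^s_ij = (G*[ij,s] - F*[ij,t])/(EG - F^2), Gamma^t_ij = (E*[ij,t] - F*[ij,s])/(EG - F^2)
Gamma_sss = 0, Gamma_sst = 0, Gamma_stt = 0, Gamma_tss = 0, Gamma_tst = 0, Gamma_ttt = 3672/2665
X = (1/2, -3/4), Y = (14/3, 9/8) at the point

Answer: (nabla_X Y)^s = -1/6, (nabla_X Y)^t = -378969/85280


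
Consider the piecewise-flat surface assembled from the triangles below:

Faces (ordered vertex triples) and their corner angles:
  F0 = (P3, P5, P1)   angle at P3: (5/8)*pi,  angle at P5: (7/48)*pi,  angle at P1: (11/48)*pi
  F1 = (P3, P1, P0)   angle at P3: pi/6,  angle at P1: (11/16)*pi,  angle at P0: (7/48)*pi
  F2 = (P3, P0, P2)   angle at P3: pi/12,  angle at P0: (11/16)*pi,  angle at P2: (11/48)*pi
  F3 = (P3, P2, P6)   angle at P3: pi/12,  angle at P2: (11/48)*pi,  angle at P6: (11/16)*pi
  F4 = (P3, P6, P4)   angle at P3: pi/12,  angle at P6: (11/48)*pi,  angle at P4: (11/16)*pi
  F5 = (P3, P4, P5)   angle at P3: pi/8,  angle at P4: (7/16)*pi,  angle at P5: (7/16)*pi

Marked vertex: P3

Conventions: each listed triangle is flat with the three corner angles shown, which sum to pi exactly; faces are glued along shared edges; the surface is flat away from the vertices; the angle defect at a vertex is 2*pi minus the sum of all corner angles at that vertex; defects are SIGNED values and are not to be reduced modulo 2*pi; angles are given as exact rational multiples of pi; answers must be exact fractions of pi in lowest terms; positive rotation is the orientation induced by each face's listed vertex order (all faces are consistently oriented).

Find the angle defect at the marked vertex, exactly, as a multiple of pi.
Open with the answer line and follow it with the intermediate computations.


Answer: defect(P3) = (5/6)*pi

Sum of corner angles at P3: (7/6)*pi
defect = 2*pi - (7/6)*pi
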